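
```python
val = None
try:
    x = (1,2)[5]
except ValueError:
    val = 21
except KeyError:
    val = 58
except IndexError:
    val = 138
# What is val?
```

Step-by-step execution trace:
1. `x = (1,2)[5]` raises IndexError.
2. `except ValueError` does not match IndexError; skipped.
3. `except KeyError` does not match IndexError; skipped.
4. `except IndexError` matches → val = 138.
Result: 138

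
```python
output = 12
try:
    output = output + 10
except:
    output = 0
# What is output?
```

Step-by-step execution trace:
1. output starts at 12.
2. try: `output = output + 10` → output = 22. No exception raised.
3. `except` is skipped.
Result: 22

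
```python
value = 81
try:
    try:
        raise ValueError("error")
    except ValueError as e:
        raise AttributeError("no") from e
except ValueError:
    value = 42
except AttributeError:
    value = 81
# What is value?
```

Step-by-step execution trace:
1. Inner try raises ValueError; inner `except ValueError as e` catches it.
2. `raise AttributeError(...) from e` raises AttributeError (ValueError is attached as __cause__, but only AttributeError is active).
3. Outer `except ValueError` does not match AttributeError; skipped.
4. Outer `except AttributeError` matches → value = 81.
Result: 81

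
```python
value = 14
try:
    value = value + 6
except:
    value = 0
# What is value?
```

Step-by-step execution trace:
1. value starts at 14.
2. try: `value = value + 6` → value = 20. No exception raised.
3. `except` is skipped.
Result: 20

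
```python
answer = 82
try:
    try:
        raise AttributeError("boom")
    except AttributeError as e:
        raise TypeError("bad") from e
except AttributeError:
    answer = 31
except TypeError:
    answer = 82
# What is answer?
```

Step-by-step execution trace:
1. Inner try raises AttributeError; inner `except AttributeError as e` catches it.
2. `raise TypeError(...) from e` raises TypeError (AttributeError is attached as __cause__, but only TypeError is active).
3. Outer `except AttributeError` does not match TypeError; skipped.
4. Outer `except TypeError` matches → answer = 82.
Result: 82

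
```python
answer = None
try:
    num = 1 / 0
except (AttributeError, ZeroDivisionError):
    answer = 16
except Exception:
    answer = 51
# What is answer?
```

Step-by-step execution trace:
1. `num = 1 / 0` raises ZeroDivisionError.
2. `except (AttributeError, ZeroDivisionError)` matches (ZeroDivisionError is in the tuple) → answer = 16.
3. `except Exception` is not reached.
Result: 16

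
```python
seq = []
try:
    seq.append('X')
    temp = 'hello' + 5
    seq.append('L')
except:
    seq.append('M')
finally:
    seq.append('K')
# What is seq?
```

Step-by-step execution trace:
1. try: `seq.append('X')` → seq = ['X'].
2. `temp = 'hello' + 5` raises TypeError; `seq.append('L')` is not reached.
3. bare `except` matches → `seq.append('M')` → seq = ['X', 'M'].
4. finally always runs: `seq.append('K')` → seq = ['X', 'M', 'K'].
Result: ['X', 'M', 'K']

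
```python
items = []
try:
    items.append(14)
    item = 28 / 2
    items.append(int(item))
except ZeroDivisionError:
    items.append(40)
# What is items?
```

Step-by-step execution trace:
1. try: `items.append(14)` → items = [14].
2. `item = 28 / 2` → item = 14.0. No exception raised.
3. `items.append(int(item))` → items = [14, 14].
4. `except ZeroDivisionError` is skipped (no exception was raised).
Result: [14, 14]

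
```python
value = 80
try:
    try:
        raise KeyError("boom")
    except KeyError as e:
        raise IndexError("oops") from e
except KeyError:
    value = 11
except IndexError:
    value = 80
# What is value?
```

Step-by-step execution trace:
1. Inner try raises KeyError; inner `except KeyError as e` catches it.
2. `raise IndexError(...) from e` raises IndexError (KeyError is attached as __cause__, but only IndexError is active).
3. Outer `except KeyError` does not match IndexError; skipped.
4. Outer `except IndexError` matches → value = 80.
Result: 80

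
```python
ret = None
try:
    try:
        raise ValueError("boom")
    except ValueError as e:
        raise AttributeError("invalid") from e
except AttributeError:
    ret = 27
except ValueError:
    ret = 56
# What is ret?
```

Step-by-step execution trace:
1. Inner try raises ValueError; inner `except ValueError as e` catches it.
2. `raise AttributeError(...) from e` raises AttributeError (ValueError is attached as __cause__, but only AttributeError is active).
3. Outer `except AttributeError` matches → ret = 27.
4. `except ValueError` is not reached.
Result: 27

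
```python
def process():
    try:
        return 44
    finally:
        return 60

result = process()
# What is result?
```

Step-by-step execution trace:
1. `process()` enters try: `return 44` sets pending return value 44.
2. Before returning, `finally: return 60` runs and overrides the pending return.
3. process() returns 60 → result = 60.
Result: 60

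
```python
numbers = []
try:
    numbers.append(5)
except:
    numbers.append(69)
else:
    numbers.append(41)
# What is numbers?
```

Step-by-step execution trace:
1. try: `numbers.append(5)` → numbers = [5]. No exception raised.
2. `except` is skipped.
3. `else` runs (try completed without exception): `numbers.append(41)` → numbers = [5, 41].
Result: [5, 41]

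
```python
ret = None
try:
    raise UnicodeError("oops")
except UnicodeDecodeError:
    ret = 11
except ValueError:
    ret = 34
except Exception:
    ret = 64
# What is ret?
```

Step-by-step execution trace:
1. `raise UnicodeError(...)` raises UnicodeError.
2. `except UnicodeDecodeError` does not match (UnicodeError is not a subclass of UnicodeDecodeError); skipped.
3. `except ValueError` matches (UnicodeError is a subclass of ValueError) → ret = 34.
4. `except Exception` is not reached.
Result: 34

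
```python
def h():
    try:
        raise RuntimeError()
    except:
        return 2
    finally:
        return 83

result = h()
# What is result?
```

Step-by-step execution trace:
1. `h()` enters try: `raise RuntimeError()` raises RuntimeError.
2. bare `except` matches → `return 2` sets pending return value 2.
3. Before returning, `finally: return 83` runs and overrides the pending return.
4. h() returns 83 → result = 83.
Result: 83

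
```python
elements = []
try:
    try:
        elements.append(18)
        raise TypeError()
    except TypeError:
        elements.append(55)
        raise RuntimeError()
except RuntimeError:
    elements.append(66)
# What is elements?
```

Step-by-step execution trace:
1. Inner try: `elements.append(18)` → elements = [18].
2. `raise TypeError()` raises TypeError.
3. Inner `except TypeError` matches → `elements.append(55)` → elements = [18, 55].
4. `raise RuntimeError()` raises RuntimeError; propagates to outer try.
5. Outer `except RuntimeError` matches → `elements.append(66)` → elements = [18, 55, 66].
Result: [18, 55, 66]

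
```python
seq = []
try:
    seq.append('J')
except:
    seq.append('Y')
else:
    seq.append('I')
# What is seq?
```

Step-by-step execution trace:
1. try: `seq.append('J')` → seq = ['J']. No exception raised.
2. `except` is skipped.
3. `else` runs (try completed without exception): `seq.append('I')` → seq = ['J', 'I'].
Result: ['J', 'I']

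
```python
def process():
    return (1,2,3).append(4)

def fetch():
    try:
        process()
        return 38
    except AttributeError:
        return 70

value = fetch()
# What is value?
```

Step-by-step execution trace:
1. `fetch()` calls `process()`.
2. `process()` evaluates `(1,2,3).append(4)`, which raises AttributeError; it propagates to the caller.
3. `return 38` is not reached.
4. `except AttributeError` in fetch matches → returns 70.
5. value = 70.
Result: 70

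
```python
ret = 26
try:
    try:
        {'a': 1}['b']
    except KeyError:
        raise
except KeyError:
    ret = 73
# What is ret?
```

Step-by-step execution trace:
1. Inner try: `{'a': 1}['b']` raises KeyError.
2. Inner `except KeyError` matches; bare `raise` re-raises the same KeyError.
3. Outer `except KeyError` matches → ret = 73.
Result: 73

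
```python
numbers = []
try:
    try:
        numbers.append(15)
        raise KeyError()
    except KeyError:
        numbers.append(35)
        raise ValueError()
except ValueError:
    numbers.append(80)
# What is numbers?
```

Step-by-step execution trace:
1. Inner try: `numbers.append(15)` → numbers = [15].
2. `raise KeyError()` raises KeyError.
3. Inner `except KeyError` matches → `numbers.append(35)` → numbers = [15, 35].
4. `raise ValueError()` raises ValueError; propagates to outer try.
5. Outer `except ValueError` matches → `numbers.append(80)` → numbers = [15, 35, 80].
Result: [15, 35, 80]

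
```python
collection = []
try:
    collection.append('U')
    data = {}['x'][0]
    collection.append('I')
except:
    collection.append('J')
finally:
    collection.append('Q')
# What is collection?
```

Step-by-step execution trace:
1. try: `collection.append('U')` → collection = ['U'].
2. `data = {}['x'][0]` raises KeyError; `collection.append('I')` is not reached.
3. bare `except` matches → `collection.append('J')` → collection = ['U', 'J'].
4. finally always runs: `collection.append('Q')` → collection = ['U', 'J', 'Q'].
Result: ['U', 'J', 'Q']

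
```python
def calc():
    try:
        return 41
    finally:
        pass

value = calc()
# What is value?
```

Step-by-step execution trace:
1. `calc()` enters try: `return 41` sets pending return value 41.
2. Before returning, `finally: pass` runs (no effect).
3. calc() returns 41 → value = 41.
Result: 41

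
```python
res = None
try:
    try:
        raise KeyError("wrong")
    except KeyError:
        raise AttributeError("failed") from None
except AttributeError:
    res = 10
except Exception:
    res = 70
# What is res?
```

Step-by-step execution trace:
1. Inner try raises KeyError; inner `except KeyError` catches it.
2. `raise AttributeError(...) from None` raises AttributeError (from None suppresses __context__, but the active exception is still AttributeError).
3. Outer `except AttributeError` matches → res = 10.
4. `except Exception` is not reached.
Result: 10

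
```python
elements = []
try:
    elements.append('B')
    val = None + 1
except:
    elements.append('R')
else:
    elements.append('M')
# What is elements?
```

Step-by-step execution trace:
1. try: `elements.append('B')` → elements = ['B'].
2. `val = None + 1` raises TypeError.
3. bare `except` matches → `elements.append('R')` → elements = ['B', 'R'].
4. `else` is skipped (an exception was raised).
Result: ['B', 'R']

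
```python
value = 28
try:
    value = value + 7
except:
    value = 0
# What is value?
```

Step-by-step execution trace:
1. value starts at 28.
2. try: `value = value + 7` → value = 35. No exception raised.
3. `except` is skipped.
Result: 35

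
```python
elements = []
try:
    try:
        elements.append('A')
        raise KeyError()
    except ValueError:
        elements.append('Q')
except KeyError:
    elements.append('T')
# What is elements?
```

Step-by-step execution trace:
1. Inner try: `elements.append('A')` → elements = ['A'].
2. `raise KeyError()` raises KeyError.
3. Inner `except ValueError` does not match KeyError; exception propagates to outer try.
4. Outer `except KeyError` matches → `elements.append('T')` → elements = ['A', 'T'].
Result: ['A', 'T']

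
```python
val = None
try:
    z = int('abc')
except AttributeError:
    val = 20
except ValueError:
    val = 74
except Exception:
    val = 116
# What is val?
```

Step-by-step execution trace:
1. `z = int('abc')` raises ValueError.
2. `except AttributeError` does not match ValueError; skipped.
3. `except ValueError` matches → val = 74.
4. Remaining except clauses are skipped.
Result: 74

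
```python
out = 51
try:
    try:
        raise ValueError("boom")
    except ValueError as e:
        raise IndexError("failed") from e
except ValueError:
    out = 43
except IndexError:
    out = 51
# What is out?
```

Step-by-step execution trace:
1. Inner try raises ValueError; inner `except ValueError as e` catches it.
2. `raise IndexError(...) from e` raises IndexError (ValueError is attached as __cause__, but only IndexError is active).
3. Outer `except ValueError` does not match IndexError; skipped.
4. Outer `except IndexError` matches → out = 51.
Result: 51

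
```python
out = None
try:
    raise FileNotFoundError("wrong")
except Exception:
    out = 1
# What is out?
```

Step-by-step execution trace:
1. `raise FileNotFoundError(...)` raises FileNotFoundError.
2. `except Exception` matches (FileNotFoundError is a subclass of Exception) → out = 1.
Result: 1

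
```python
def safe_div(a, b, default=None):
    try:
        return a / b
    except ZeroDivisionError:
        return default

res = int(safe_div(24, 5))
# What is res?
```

Step-by-step execution trace:
1. `safe_div(24, 5)` enters try: `return 24 / 5` → returns 4.8. No exception raised.
2. `except ZeroDivisionError` is skipped.
3. `int(4.8)` → 4 → res = 4.
Result: 4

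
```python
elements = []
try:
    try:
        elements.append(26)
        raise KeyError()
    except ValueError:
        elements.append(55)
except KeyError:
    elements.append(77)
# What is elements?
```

Step-by-step execution trace:
1. Inner try: `elements.append(26)` → elements = [26].
2. `raise KeyError()` raises KeyError.
3. Inner `except ValueError` does not match KeyError; exception propagates to outer try.
4. Outer `except KeyError` matches → `elements.append(77)` → elements = [26, 77].
Result: [26, 77]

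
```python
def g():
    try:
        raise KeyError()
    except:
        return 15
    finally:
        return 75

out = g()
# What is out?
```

Step-by-step execution trace:
1. `g()` enters try: `raise KeyError()` raises KeyError.
2. bare `except` matches → `return 15` sets pending return value 15.
3. Before returning, `finally: return 75` runs and overrides the pending return.
4. g() returns 75 → out = 75.
Result: 75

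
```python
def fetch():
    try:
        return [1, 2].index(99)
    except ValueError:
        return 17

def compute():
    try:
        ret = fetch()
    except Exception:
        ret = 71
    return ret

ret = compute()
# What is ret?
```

Step-by-step execution trace:
1. `compute()` calls `fetch()`.
2. In fetch: `[1, 2].index(99)` raises ValueError; `except ValueError` catches it → returns 17.
3. In compute: `ret = fetch()` → ret = 17. No exception reaches compute.
4. `except Exception` is skipped; compute returns 17.
5. ret = 17.
Result: 17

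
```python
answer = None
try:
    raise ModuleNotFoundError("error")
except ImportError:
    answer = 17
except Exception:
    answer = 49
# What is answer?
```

Step-by-step execution trace:
1. `raise ModuleNotFoundError(...)` raises ModuleNotFoundError.
2. `except ImportError` matches (ModuleNotFoundError is a subclass of ImportError) → answer = 17.
3. `except Exception` is not reached.
Result: 17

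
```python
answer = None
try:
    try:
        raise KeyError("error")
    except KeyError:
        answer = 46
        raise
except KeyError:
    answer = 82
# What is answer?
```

Step-by-step execution trace:
1. Inner try: `raise KeyError("error")` raises KeyError.
2. Inner `except KeyError` matches → answer = 46.
3. bare `raise` re-raises the same KeyError.
4. Outer `except KeyError` matches → answer = 82.
Result: 82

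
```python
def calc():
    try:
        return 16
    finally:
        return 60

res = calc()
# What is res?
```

Step-by-step execution trace:
1. `calc()` enters try: `return 16` sets pending return value 16.
2. Before returning, `finally: return 60` runs and overrides the pending return.
3. calc() returns 60 → res = 60.
Result: 60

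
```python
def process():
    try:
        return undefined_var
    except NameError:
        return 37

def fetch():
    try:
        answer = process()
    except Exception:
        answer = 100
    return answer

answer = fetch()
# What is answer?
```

Step-by-step execution trace:
1. `fetch()` calls `process()`.
2. In process: `undefined_var` raises NameError; `except NameError` catches it → returns 37.
3. In fetch: `answer = process()` → answer = 37. No exception reaches fetch.
4. `except Exception` is skipped; fetch returns 37.
5. answer = 37.
Result: 37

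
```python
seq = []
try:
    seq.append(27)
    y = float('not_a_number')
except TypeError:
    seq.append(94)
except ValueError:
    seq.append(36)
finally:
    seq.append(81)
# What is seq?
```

Step-by-step execution trace:
1. try: `seq.append(27)` → seq = [27].
2. `y = float('not_a_number')` raises ValueError.
3. `except TypeError` does not match ValueError; skipped.
4. `except ValueError` matches → `seq.append(36)` → seq = [27, 36].
5. finally always runs: `seq.append(81)` → seq = [27, 36, 81].
Result: [27, 36, 81]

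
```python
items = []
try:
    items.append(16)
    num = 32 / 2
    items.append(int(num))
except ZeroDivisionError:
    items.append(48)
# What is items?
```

Step-by-step execution trace:
1. try: `items.append(16)` → items = [16].
2. `num = 32 / 2` → num = 16.0. No exception raised.
3. `items.append(int(num))` → items = [16, 16].
4. `except ZeroDivisionError` is skipped (no exception was raised).
Result: [16, 16]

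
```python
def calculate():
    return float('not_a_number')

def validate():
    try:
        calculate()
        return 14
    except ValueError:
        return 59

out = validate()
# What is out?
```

Step-by-step execution trace:
1. `validate()` calls `calculate()`.
2. `calculate()` evaluates `float('not_a_number')`, which raises ValueError; it propagates to the caller.
3. `return 14` is not reached.
4. `except ValueError` in validate matches → returns 59.
5. out = 59.
Result: 59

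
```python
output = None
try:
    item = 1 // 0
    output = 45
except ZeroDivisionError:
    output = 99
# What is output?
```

Step-by-step execution trace:
1. `item = 1 // 0` raises ZeroDivisionError.
2. `output = 45` is not reached.
3. `except ZeroDivisionError` matches → output = 99.
Result: 99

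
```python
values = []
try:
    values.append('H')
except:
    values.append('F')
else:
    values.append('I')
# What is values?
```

Step-by-step execution trace:
1. try: `values.append('H')` → values = ['H']. No exception raised.
2. `except` is skipped.
3. `else` runs (try completed without exception): `values.append('I')` → values = ['H', 'I'].
Result: ['H', 'I']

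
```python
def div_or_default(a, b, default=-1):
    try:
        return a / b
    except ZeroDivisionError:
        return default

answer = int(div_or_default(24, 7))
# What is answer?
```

Step-by-step execution trace:
1. `div_or_default(24, 7)` enters try: `return 24 / 7` → returns 3.4285714285714284. No exception raised.
2. `except ZeroDivisionError` is skipped.
3. `int(3.4285714285714284)` → 3 → answer = 3.
Result: 3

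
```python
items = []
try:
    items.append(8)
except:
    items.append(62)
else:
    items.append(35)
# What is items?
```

Step-by-step execution trace:
1. try: `items.append(8)` → items = [8]. No exception raised.
2. `except` is skipped.
3. `else` runs (try completed without exception): `items.append(35)` → items = [8, 35].
Result: [8, 35]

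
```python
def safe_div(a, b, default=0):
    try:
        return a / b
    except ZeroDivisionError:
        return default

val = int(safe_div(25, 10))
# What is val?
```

Step-by-step execution trace:
1. `safe_div(25, 10)` enters try: `return 25 / 10` → returns 2.5. No exception raised.
2. `except ZeroDivisionError` is skipped.
3. `int(2.5)` → 2 → val = 2.
Result: 2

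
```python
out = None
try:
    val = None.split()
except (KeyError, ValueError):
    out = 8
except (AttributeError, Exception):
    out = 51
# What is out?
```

Step-by-step execution trace:
1. `val = None.split()` raises AttributeError.
2. `except (KeyError, ValueError)` does not match AttributeError; skipped.
3. `except (AttributeError, Exception)` matches (AttributeError is in the tuple) → out = 51.
Result: 51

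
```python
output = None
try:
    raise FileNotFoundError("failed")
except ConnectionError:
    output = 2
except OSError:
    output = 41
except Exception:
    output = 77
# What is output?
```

Step-by-step execution trace:
1. `raise FileNotFoundError(...)` raises FileNotFoundError.
2. `except ConnectionError` does not match (FileNotFoundError is not a subclass of ConnectionError); skipped.
3. `except OSError` matches (FileNotFoundError is a subclass of OSError) → output = 41.
4. `except Exception` is not reached.
Result: 41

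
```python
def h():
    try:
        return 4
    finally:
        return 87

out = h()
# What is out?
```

Step-by-step execution trace:
1. `h()` enters try: `return 4` sets pending return value 4.
2. Before returning, `finally: return 87` runs and overrides the pending return.
3. h() returns 87 → out = 87.
Result: 87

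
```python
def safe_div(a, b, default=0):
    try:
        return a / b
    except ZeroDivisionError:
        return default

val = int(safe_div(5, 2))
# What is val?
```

Step-by-step execution trace:
1. `safe_div(5, 2)` enters try: `return 5 / 2` → returns 2.5. No exception raised.
2. `except ZeroDivisionError` is skipped.
3. `int(2.5)` → 2 → val = 2.
Result: 2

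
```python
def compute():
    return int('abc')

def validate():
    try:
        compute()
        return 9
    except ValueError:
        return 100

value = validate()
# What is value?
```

Step-by-step execution trace:
1. `validate()` calls `compute()`.
2. `compute()` evaluates `int('abc')`, which raises ValueError; it propagates to the caller.
3. `return 9` is not reached.
4. `except ValueError` in validate matches → returns 100.
5. value = 100.
Result: 100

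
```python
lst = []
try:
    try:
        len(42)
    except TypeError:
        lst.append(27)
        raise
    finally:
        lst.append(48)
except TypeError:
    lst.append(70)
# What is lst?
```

Step-by-step execution trace:
1. Inner try: `len(42)` raises TypeError.
2. Inner `except TypeError` matches → `lst.append(27)` → lst = [27].
3. bare `raise` re-raises TypeError.
4. Inner `finally` runs during unwinding: `lst.append(48)` → lst = [27, 48].
5. Outer `except TypeError` matches → `lst.append(70)` → lst = [27, 48, 70].
Result: [27, 48, 70]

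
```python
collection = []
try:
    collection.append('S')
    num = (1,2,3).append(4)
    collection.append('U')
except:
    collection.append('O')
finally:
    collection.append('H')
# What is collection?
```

Step-by-step execution trace:
1. try: `collection.append('S')` → collection = ['S'].
2. `num = (1,2,3).append(4)` raises AttributeError; `collection.append('U')` is not reached.
3. bare `except` matches → `collection.append('O')` → collection = ['S', 'O'].
4. finally always runs: `collection.append('H')` → collection = ['S', 'O', 'H'].
Result: ['S', 'O', 'H']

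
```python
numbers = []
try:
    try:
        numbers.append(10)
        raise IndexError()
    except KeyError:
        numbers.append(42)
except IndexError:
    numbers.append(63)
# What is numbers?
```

Step-by-step execution trace:
1. Inner try: `numbers.append(10)` → numbers = [10].
2. `raise IndexError()` raises IndexError.
3. Inner `except KeyError` does not match IndexError; exception propagates to outer try.
4. Outer `except IndexError` matches → `numbers.append(63)` → numbers = [10, 63].
Result: [10, 63]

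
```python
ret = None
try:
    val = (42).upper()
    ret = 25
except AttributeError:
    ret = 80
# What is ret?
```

Step-by-step execution trace:
1. `val = (42).upper()` raises AttributeError.
2. `ret = 25` is not reached.
3. `except AttributeError` matches → ret = 80.
Result: 80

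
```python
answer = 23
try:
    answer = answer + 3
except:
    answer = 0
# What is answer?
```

Step-by-step execution trace:
1. answer starts at 23.
2. try: `answer = answer + 3` → answer = 26. No exception raised.
3. `except` is skipped.
Result: 26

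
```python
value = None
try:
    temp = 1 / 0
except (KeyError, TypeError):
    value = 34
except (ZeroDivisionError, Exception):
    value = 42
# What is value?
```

Step-by-step execution trace:
1. `temp = 1 / 0` raises ZeroDivisionError.
2. `except (KeyError, TypeError)` does not match ZeroDivisionError; skipped.
3. `except (ZeroDivisionError, Exception)` matches (ZeroDivisionError is in the tuple) → value = 42.
Result: 42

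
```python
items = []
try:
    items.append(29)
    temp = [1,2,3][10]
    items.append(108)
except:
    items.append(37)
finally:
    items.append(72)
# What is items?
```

Step-by-step execution trace:
1. try: `items.append(29)` → items = [29].
2. `temp = [1,2,3][10]` raises IndexError; `items.append(108)` is not reached.
3. bare `except` matches → `items.append(37)` → items = [29, 37].
4. finally always runs: `items.append(72)` → items = [29, 37, 72].
Result: [29, 37, 72]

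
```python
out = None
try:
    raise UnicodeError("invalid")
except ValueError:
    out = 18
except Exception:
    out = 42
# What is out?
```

Step-by-step execution trace:
1. `raise UnicodeError(...)` raises UnicodeError.
2. `except ValueError` matches (UnicodeError is a subclass of ValueError) → out = 18.
3. `except Exception` is not reached.
Result: 18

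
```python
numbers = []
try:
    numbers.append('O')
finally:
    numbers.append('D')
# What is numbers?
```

Step-by-step execution trace:
1. try: `numbers.append('O')` → numbers = ['O'].
2. The try body completes without raising.
3. finally always runs: `numbers.append('D')` → numbers = ['O', 'D'].
Result: ['O', 'D']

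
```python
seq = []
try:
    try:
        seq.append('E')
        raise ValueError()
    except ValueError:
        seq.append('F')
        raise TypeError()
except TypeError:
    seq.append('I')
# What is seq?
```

Step-by-step execution trace:
1. Inner try: `seq.append('E')` → seq = ['E'].
2. `raise ValueError()` raises ValueError.
3. Inner `except ValueError` matches → `seq.append('F')` → seq = ['E', 'F'].
4. `raise TypeError()` raises TypeError; propagates to outer try.
5. Outer `except TypeError` matches → `seq.append('I')` → seq = ['E', 'F', 'I'].
Result: ['E', 'F', 'I']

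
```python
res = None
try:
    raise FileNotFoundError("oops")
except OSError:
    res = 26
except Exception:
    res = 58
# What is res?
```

Step-by-step execution trace:
1. `raise FileNotFoundError(...)` raises FileNotFoundError.
2. `except OSError` matches (FileNotFoundError is a subclass of OSError) → res = 26.
3. `except Exception` is not reached.
Result: 26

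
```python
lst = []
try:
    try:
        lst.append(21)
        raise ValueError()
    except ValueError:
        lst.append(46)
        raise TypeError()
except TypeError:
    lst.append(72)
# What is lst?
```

Step-by-step execution trace:
1. Inner try: `lst.append(21)` → lst = [21].
2. `raise ValueError()` raises ValueError.
3. Inner `except ValueError` matches → `lst.append(46)` → lst = [21, 46].
4. `raise TypeError()` raises TypeError; propagates to outer try.
5. Outer `except TypeError` matches → `lst.append(72)` → lst = [21, 46, 72].
Result: [21, 46, 72]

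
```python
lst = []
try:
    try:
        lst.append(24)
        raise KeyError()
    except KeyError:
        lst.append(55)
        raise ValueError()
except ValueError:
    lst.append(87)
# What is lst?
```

Step-by-step execution trace:
1. Inner try: `lst.append(24)` → lst = [24].
2. `raise KeyError()` raises KeyError.
3. Inner `except KeyError` matches → `lst.append(55)` → lst = [24, 55].
4. `raise ValueError()` raises ValueError; propagates to outer try.
5. Outer `except ValueError` matches → `lst.append(87)` → lst = [24, 55, 87].
Result: [24, 55, 87]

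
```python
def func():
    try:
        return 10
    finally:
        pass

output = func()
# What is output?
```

Step-by-step execution trace:
1. `func()` enters try: `return 10` sets pending return value 10.
2. Before returning, `finally: pass` runs (no effect).
3. func() returns 10 → output = 10.
Result: 10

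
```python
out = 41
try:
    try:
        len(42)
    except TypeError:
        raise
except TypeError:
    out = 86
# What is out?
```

Step-by-step execution trace:
1. Inner try: `len(42)` raises TypeError.
2. Inner `except TypeError` matches; bare `raise` re-raises the same TypeError.
3. Outer `except TypeError` matches → out = 86.
Result: 86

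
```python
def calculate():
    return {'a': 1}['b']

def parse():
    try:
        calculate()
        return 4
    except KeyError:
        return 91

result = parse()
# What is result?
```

Step-by-step execution trace:
1. `parse()` calls `calculate()`.
2. `calculate()` evaluates `{'a': 1}['b']`, which raises KeyError; it propagates to the caller.
3. `return 4` is not reached.
4. `except KeyError` in parse matches → returns 91.
5. result = 91.
Result: 91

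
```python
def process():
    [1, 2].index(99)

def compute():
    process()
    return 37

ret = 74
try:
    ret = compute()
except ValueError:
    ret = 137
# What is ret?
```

Step-by-step execution trace:
1. ret starts at 74.
2. try: `compute()` calls `process()`.
3. `process()` evaluates `[1, 2].index(99)`, which raises ValueError; it propagates through compute (uncaught).
4. `return 37` in compute is not reached; the assignment to ret does not complete.
5. `except ValueError` matches → ret = 137.
Result: 137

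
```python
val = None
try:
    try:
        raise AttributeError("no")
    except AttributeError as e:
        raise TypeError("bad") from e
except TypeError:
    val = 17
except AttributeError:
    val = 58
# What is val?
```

Step-by-step execution trace:
1. Inner try raises AttributeError; inner `except AttributeError as e` catches it.
2. `raise TypeError(...) from e` raises TypeError (AttributeError is attached as __cause__, but only TypeError is active).
3. Outer `except TypeError` matches → val = 17.
4. `except AttributeError` is not reached.
Result: 17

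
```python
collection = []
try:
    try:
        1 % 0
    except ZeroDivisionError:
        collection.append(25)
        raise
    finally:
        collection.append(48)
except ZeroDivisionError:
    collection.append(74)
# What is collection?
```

Step-by-step execution trace:
1. Inner try: `1 % 0` raises ZeroDivisionError.
2. Inner `except ZeroDivisionError` matches → `collection.append(25)` → collection = [25].
3. bare `raise` re-raises ZeroDivisionError.
4. Inner `finally` runs during unwinding: `collection.append(48)` → collection = [25, 48].
5. Outer `except ZeroDivisionError` matches → `collection.append(74)` → collection = [25, 48, 74].
Result: [25, 48, 74]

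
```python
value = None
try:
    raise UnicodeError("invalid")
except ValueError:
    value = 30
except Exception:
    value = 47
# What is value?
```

Step-by-step execution trace:
1. `raise UnicodeError(...)` raises UnicodeError.
2. `except ValueError` matches (UnicodeError is a subclass of ValueError) → value = 30.
3. `except Exception` is not reached.
Result: 30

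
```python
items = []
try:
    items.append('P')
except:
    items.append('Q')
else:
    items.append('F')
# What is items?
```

Step-by-step execution trace:
1. try: `items.append('P')` → items = ['P']. No exception raised.
2. `except` is skipped.
3. `else` runs (try completed without exception): `items.append('F')` → items = ['P', 'F'].
Result: ['P', 'F']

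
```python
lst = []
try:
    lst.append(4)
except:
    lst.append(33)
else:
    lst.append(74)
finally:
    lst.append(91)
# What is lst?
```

Step-by-step execution trace:
1. try: `lst.append(4)` → lst = [4]. No exception raised.
2. `except` is skipped.
3. `else` runs: `lst.append(74)` → lst = [4, 74].
4. `finally` always runs: `lst.append(91)` → lst = [4, 74, 91].
Result: [4, 74, 91]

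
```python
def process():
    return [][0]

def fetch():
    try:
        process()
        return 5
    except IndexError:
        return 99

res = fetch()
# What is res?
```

Step-by-step execution trace:
1. `fetch()` calls `process()`.
2. `process()` evaluates `[][0]`, which raises IndexError; it propagates to the caller.
3. `return 5` is not reached.
4. `except IndexError` in fetch matches → returns 99.
5. res = 99.
Result: 99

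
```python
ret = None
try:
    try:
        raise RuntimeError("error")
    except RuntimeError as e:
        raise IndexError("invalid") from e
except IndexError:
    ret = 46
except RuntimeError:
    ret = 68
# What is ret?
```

Step-by-step execution trace:
1. Inner try raises RuntimeError; inner `except RuntimeError as e` catches it.
2. `raise IndexError(...) from e` raises IndexError (RuntimeError is attached as __cause__, but only IndexError is active).
3. Outer `except IndexError` matches → ret = 46.
4. `except RuntimeError` is not reached.
Result: 46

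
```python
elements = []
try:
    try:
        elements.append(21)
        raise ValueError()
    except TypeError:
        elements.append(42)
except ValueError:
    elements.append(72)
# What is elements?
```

Step-by-step execution trace:
1. Inner try: `elements.append(21)` → elements = [21].
2. `raise ValueError()` raises ValueError.
3. Inner `except TypeError` does not match ValueError; exception propagates to outer try.
4. Outer `except ValueError` matches → `elements.append(72)` → elements = [21, 72].
Result: [21, 72]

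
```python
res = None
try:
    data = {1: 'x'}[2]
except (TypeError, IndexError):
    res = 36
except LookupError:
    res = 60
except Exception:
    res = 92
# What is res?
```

Step-by-step execution trace:
1. `data = {1: 'x'}[2]` raises KeyError.
2. `except (TypeError, IndexError)` does not match KeyError; skipped.
3. `except LookupError` matches (KeyError is a subclass of LookupError) → res = 60.
4. `except Exception` is not reached.
Result: 60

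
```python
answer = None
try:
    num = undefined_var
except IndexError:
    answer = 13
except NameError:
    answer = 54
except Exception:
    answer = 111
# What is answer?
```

Step-by-step execution trace:
1. `num = undefined_var` raises NameError.
2. `except IndexError` does not match NameError; skipped.
3. `except NameError` matches → answer = 54.
4. Remaining except clauses are skipped.
Result: 54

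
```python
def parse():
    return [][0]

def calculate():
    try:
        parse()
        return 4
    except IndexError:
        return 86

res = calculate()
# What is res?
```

Step-by-step execution trace:
1. `calculate()` calls `parse()`.
2. `parse()` evaluates `[][0]`, which raises IndexError; it propagates to the caller.
3. `return 4` is not reached.
4. `except IndexError` in calculate matches → returns 86.
5. res = 86.
Result: 86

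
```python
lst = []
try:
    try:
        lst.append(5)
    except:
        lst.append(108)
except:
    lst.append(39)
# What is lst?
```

Step-by-step execution trace:
1. Inner try: `lst.append(5)` → lst = [5]. No exception raised.
2. Inner `except` is skipped.
3. Inner try completes normally; outer `except` is skipped.
Result: [5]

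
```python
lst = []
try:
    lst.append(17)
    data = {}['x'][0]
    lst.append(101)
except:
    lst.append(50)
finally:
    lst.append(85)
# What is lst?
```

Step-by-step execution trace:
1. try: `lst.append(17)` → lst = [17].
2. `data = {}['x'][0]` raises KeyError; `lst.append(101)` is not reached.
3. bare `except` matches → `lst.append(50)` → lst = [17, 50].
4. finally always runs: `lst.append(85)` → lst = [17, 50, 85].
Result: [17, 50, 85]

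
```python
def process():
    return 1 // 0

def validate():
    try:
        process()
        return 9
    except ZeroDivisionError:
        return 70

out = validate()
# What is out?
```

Step-by-step execution trace:
1. `validate()` calls `process()`.
2. `process()` evaluates `1 // 0`, which raises ZeroDivisionError; it propagates to the caller.
3. `return 9` is not reached.
4. `except ZeroDivisionError` in validate matches → returns 70.
5. out = 70.
Result: 70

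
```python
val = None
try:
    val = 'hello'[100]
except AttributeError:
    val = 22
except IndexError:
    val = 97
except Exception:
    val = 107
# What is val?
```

Step-by-step execution trace:
1. `val = 'hello'[100]` raises IndexError.
2. `except AttributeError` does not match IndexError; skipped.
3. `except IndexError` matches → val = 97.
4. Remaining except clauses are skipped.
Result: 97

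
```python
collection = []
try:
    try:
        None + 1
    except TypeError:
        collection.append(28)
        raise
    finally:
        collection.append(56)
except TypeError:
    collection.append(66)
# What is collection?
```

Step-by-step execution trace:
1. Inner try: `None + 1` raises TypeError.
2. Inner `except TypeError` matches → `collection.append(28)` → collection = [28].
3. bare `raise` re-raises TypeError.
4. Inner `finally` runs during unwinding: `collection.append(56)` → collection = [28, 56].
5. Outer `except TypeError` matches → `collection.append(66)` → collection = [28, 56, 66].
Result: [28, 56, 66]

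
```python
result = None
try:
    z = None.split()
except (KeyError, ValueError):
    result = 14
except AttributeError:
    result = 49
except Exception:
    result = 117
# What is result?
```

Step-by-step execution trace:
1. `z = None.split()` raises AttributeError.
2. `except (KeyError, ValueError)` does not match AttributeError; skipped.
3. `except AttributeError` matches (exact type match) → result = 49.
4. `except Exception` is not reached.
Result: 49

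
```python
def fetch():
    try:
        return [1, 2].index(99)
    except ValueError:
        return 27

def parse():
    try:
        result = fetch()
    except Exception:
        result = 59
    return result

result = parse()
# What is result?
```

Step-by-step execution trace:
1. `parse()` calls `fetch()`.
2. In fetch: `[1, 2].index(99)` raises ValueError; `except ValueError` catches it → returns 27.
3. In parse: `result = fetch()` → result = 27. No exception reaches parse.
4. `except Exception` is skipped; parse returns 27.
5. result = 27.
Result: 27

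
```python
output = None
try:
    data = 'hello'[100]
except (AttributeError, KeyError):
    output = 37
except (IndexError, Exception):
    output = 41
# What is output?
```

Step-by-step execution trace:
1. `data = 'hello'[100]` raises IndexError.
2. `except (AttributeError, KeyError)` does not match IndexError; skipped.
3. `except (IndexError, Exception)` matches (IndexError is in the tuple) → output = 41.
Result: 41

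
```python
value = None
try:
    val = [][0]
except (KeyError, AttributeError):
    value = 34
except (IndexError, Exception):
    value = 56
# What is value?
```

Step-by-step execution trace:
1. `val = [][0]` raises IndexError.
2. `except (KeyError, AttributeError)` does not match IndexError; skipped.
3. `except (IndexError, Exception)` matches (IndexError is in the tuple) → value = 56.
Result: 56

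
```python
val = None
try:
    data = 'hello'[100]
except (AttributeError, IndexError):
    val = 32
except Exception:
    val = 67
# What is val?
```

Step-by-step execution trace:
1. `data = 'hello'[100]` raises IndexError.
2. `except (AttributeError, IndexError)` matches (IndexError is in the tuple) → val = 32.
3. `except Exception` is not reached.
Result: 32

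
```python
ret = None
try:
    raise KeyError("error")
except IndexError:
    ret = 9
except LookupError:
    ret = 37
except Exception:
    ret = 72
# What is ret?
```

Step-by-step execution trace:
1. `raise KeyError(...)` raises KeyError.
2. `except IndexError` does not match (KeyError is not a subclass of IndexError); skipped.
3. `except LookupError` matches (KeyError is a subclass of LookupError) → ret = 37.
4. `except Exception` is not reached.
Result: 37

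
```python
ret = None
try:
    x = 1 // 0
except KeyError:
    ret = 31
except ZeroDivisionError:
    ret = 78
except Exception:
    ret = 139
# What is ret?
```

Step-by-step execution trace:
1. `x = 1 // 0` raises ZeroDivisionError.
2. `except KeyError` does not match ZeroDivisionError; skipped.
3. `except ZeroDivisionError` matches → ret = 78.
4. Remaining except clauses are skipped.
Result: 78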